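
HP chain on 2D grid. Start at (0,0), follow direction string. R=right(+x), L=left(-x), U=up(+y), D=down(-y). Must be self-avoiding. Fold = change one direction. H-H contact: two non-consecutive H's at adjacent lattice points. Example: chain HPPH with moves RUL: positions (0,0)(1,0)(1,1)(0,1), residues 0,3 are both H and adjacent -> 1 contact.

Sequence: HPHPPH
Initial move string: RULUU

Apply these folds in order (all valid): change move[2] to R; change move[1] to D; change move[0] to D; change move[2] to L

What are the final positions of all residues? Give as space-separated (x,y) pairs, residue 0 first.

Answer: (0,0) (0,-1) (0,-2) (-1,-2) (-1,-1) (-1,0)

Derivation:
Initial moves: RULUU
Fold: move[2]->R => RURUU (positions: [(0, 0), (1, 0), (1, 1), (2, 1), (2, 2), (2, 3)])
Fold: move[1]->D => RDRUU (positions: [(0, 0), (1, 0), (1, -1), (2, -1), (2, 0), (2, 1)])
Fold: move[0]->D => DDRUU (positions: [(0, 0), (0, -1), (0, -2), (1, -2), (1, -1), (1, 0)])
Fold: move[2]->L => DDLUU (positions: [(0, 0), (0, -1), (0, -2), (-1, -2), (-1, -1), (-1, 0)])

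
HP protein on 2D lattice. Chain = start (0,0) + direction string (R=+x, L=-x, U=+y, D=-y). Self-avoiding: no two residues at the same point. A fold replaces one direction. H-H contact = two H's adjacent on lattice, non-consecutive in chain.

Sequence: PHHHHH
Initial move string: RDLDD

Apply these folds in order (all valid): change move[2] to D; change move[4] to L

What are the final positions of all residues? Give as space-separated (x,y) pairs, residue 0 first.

Answer: (0,0) (1,0) (1,-1) (1,-2) (1,-3) (0,-3)

Derivation:
Initial moves: RDLDD
Fold: move[2]->D => RDDDD (positions: [(0, 0), (1, 0), (1, -1), (1, -2), (1, -3), (1, -4)])
Fold: move[4]->L => RDDDL (positions: [(0, 0), (1, 0), (1, -1), (1, -2), (1, -3), (0, -3)])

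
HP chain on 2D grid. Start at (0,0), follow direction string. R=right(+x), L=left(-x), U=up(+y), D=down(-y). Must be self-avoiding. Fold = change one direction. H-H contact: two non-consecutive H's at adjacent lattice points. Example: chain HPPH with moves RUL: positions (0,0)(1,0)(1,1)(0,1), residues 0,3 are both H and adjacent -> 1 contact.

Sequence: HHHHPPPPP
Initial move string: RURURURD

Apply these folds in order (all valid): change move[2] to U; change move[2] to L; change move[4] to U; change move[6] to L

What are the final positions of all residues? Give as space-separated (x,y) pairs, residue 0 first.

Answer: (0,0) (1,0) (1,1) (0,1) (0,2) (0,3) (0,4) (-1,4) (-1,3)

Derivation:
Initial moves: RURURURD
Fold: move[2]->U => RUUURURD (positions: [(0, 0), (1, 0), (1, 1), (1, 2), (1, 3), (2, 3), (2, 4), (3, 4), (3, 3)])
Fold: move[2]->L => RULURURD (positions: [(0, 0), (1, 0), (1, 1), (0, 1), (0, 2), (1, 2), (1, 3), (2, 3), (2, 2)])
Fold: move[4]->U => RULUUURD (positions: [(0, 0), (1, 0), (1, 1), (0, 1), (0, 2), (0, 3), (0, 4), (1, 4), (1, 3)])
Fold: move[6]->L => RULUUULD (positions: [(0, 0), (1, 0), (1, 1), (0, 1), (0, 2), (0, 3), (0, 4), (-1, 4), (-1, 3)])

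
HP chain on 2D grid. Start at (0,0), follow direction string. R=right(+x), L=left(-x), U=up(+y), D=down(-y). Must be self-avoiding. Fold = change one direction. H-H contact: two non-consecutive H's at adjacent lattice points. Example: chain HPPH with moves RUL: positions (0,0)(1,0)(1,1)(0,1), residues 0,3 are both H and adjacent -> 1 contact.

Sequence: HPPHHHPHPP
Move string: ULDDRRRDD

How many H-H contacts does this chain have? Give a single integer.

Positions: [(0, 0), (0, 1), (-1, 1), (-1, 0), (-1, -1), (0, -1), (1, -1), (2, -1), (2, -2), (2, -3)]
H-H contact: residue 0 @(0,0) - residue 3 @(-1, 0)
H-H contact: residue 0 @(0,0) - residue 5 @(0, -1)

Answer: 2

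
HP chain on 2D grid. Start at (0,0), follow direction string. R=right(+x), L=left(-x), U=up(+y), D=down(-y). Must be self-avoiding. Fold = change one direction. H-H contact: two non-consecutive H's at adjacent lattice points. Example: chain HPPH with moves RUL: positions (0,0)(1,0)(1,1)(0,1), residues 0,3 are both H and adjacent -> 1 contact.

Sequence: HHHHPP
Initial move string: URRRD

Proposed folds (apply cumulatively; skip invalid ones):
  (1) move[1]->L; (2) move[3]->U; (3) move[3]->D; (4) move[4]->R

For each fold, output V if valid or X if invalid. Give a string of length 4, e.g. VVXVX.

Answer: XXVV

Derivation:
Initial: URRRD -> [(0, 0), (0, 1), (1, 1), (2, 1), (3, 1), (3, 0)]
Fold 1: move[1]->L => ULRRD INVALID (collision), skipped
Fold 2: move[3]->U => URRUD INVALID (collision), skipped
Fold 3: move[3]->D => URRDD VALID
Fold 4: move[4]->R => URRDR VALID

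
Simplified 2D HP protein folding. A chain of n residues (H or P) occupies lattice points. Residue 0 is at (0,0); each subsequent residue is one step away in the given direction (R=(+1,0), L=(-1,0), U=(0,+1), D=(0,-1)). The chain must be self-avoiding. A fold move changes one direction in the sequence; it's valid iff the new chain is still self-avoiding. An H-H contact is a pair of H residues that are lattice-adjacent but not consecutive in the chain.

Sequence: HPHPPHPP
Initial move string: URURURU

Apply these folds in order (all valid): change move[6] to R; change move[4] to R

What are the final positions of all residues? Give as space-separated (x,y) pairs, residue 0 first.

Initial moves: URURURU
Fold: move[6]->R => URURURR (positions: [(0, 0), (0, 1), (1, 1), (1, 2), (2, 2), (2, 3), (3, 3), (4, 3)])
Fold: move[4]->R => URURRRR (positions: [(0, 0), (0, 1), (1, 1), (1, 2), (2, 2), (3, 2), (4, 2), (5, 2)])

Answer: (0,0) (0,1) (1,1) (1,2) (2,2) (3,2) (4,2) (5,2)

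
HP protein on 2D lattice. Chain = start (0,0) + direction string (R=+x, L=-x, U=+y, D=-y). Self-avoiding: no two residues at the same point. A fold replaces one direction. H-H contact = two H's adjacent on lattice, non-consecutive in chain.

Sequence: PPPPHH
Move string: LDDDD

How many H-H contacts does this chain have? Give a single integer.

Answer: 0

Derivation:
Positions: [(0, 0), (-1, 0), (-1, -1), (-1, -2), (-1, -3), (-1, -4)]
No H-H contacts found.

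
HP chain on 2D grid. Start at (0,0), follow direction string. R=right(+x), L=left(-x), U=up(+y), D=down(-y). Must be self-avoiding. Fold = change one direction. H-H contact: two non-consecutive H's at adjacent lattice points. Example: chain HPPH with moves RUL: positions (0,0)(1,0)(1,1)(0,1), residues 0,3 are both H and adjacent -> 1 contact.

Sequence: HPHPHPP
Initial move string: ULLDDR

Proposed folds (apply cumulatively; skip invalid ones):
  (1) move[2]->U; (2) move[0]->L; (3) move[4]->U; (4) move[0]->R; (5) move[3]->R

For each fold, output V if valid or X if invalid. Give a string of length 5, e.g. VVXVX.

Answer: XVXXX

Derivation:
Initial: ULLDDR -> [(0, 0), (0, 1), (-1, 1), (-2, 1), (-2, 0), (-2, -1), (-1, -1)]
Fold 1: move[2]->U => ULUDDR INVALID (collision), skipped
Fold 2: move[0]->L => LLLDDR VALID
Fold 3: move[4]->U => LLLDUR INVALID (collision), skipped
Fold 4: move[0]->R => RLLDDR INVALID (collision), skipped
Fold 5: move[3]->R => LLLRDR INVALID (collision), skipped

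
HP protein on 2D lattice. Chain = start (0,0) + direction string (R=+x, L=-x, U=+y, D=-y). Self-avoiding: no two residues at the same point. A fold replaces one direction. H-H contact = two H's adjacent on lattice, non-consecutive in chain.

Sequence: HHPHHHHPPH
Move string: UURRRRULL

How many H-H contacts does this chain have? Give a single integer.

Positions: [(0, 0), (0, 1), (0, 2), (1, 2), (2, 2), (3, 2), (4, 2), (4, 3), (3, 3), (2, 3)]
H-H contact: residue 4 @(2,2) - residue 9 @(2, 3)

Answer: 1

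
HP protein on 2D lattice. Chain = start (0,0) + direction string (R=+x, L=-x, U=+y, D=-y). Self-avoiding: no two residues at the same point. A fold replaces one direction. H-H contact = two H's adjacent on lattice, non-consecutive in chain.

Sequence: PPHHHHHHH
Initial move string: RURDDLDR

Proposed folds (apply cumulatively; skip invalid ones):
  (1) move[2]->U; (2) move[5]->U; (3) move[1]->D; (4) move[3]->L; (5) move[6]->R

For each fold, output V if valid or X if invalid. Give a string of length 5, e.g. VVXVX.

Answer: XXVXX

Derivation:
Initial: RURDDLDR -> [(0, 0), (1, 0), (1, 1), (2, 1), (2, 0), (2, -1), (1, -1), (1, -2), (2, -2)]
Fold 1: move[2]->U => RUUDDLDR INVALID (collision), skipped
Fold 2: move[5]->U => RURDDUDR INVALID (collision), skipped
Fold 3: move[1]->D => RDRDDLDR VALID
Fold 4: move[3]->L => RDRLDLDR INVALID (collision), skipped
Fold 5: move[6]->R => RDRDDLRR INVALID (collision), skipped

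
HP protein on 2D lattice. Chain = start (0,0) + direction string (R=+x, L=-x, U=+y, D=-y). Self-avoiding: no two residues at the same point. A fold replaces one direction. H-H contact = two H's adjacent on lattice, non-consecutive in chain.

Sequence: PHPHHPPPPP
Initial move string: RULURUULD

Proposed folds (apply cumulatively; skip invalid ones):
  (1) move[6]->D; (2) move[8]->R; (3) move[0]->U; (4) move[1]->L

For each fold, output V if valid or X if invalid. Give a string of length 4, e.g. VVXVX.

Answer: XXVV

Derivation:
Initial: RULURUULD -> [(0, 0), (1, 0), (1, 1), (0, 1), (0, 2), (1, 2), (1, 3), (1, 4), (0, 4), (0, 3)]
Fold 1: move[6]->D => RULURUDLD INVALID (collision), skipped
Fold 2: move[8]->R => RULURUULR INVALID (collision), skipped
Fold 3: move[0]->U => UULURUULD VALID
Fold 4: move[1]->L => ULLURUULD VALID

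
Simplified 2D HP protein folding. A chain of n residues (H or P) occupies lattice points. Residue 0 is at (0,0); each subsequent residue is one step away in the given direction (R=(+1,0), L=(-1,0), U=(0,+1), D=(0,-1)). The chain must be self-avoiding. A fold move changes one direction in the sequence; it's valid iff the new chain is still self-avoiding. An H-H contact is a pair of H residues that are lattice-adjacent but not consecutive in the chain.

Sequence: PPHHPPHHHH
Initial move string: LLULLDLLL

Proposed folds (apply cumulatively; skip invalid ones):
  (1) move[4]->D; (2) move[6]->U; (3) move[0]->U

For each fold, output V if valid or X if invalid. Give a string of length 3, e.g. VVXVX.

Answer: VXV

Derivation:
Initial: LLULLDLLL -> [(0, 0), (-1, 0), (-2, 0), (-2, 1), (-3, 1), (-4, 1), (-4, 0), (-5, 0), (-6, 0), (-7, 0)]
Fold 1: move[4]->D => LLULDDLLL VALID
Fold 2: move[6]->U => LLULDDULL INVALID (collision), skipped
Fold 3: move[0]->U => ULULDDLLL VALID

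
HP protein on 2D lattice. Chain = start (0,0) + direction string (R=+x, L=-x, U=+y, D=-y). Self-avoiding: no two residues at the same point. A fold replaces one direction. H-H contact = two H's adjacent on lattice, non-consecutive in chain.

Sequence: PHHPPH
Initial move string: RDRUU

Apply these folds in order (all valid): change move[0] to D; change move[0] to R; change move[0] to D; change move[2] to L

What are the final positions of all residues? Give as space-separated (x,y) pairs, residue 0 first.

Initial moves: RDRUU
Fold: move[0]->D => DDRUU (positions: [(0, 0), (0, -1), (0, -2), (1, -2), (1, -1), (1, 0)])
Fold: move[0]->R => RDRUU (positions: [(0, 0), (1, 0), (1, -1), (2, -1), (2, 0), (2, 1)])
Fold: move[0]->D => DDRUU (positions: [(0, 0), (0, -1), (0, -2), (1, -2), (1, -1), (1, 0)])
Fold: move[2]->L => DDLUU (positions: [(0, 0), (0, -1), (0, -2), (-1, -2), (-1, -1), (-1, 0)])

Answer: (0,0) (0,-1) (0,-2) (-1,-2) (-1,-1) (-1,0)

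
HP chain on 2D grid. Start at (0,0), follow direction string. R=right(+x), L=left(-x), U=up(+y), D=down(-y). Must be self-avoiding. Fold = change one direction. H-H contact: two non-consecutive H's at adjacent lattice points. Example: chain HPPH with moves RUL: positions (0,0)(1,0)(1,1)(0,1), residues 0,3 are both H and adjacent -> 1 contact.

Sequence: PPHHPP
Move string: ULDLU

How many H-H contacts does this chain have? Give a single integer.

Answer: 0

Derivation:
Positions: [(0, 0), (0, 1), (-1, 1), (-1, 0), (-2, 0), (-2, 1)]
No H-H contacts found.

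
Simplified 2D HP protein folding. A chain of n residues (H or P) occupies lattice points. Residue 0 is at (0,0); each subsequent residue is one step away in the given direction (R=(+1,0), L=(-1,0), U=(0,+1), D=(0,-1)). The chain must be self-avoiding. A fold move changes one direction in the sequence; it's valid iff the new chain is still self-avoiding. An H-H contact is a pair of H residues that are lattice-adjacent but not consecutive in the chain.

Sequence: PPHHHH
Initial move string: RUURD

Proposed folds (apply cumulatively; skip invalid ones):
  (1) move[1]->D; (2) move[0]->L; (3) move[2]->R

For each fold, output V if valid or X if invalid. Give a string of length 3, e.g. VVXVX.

Answer: XVV

Derivation:
Initial: RUURD -> [(0, 0), (1, 0), (1, 1), (1, 2), (2, 2), (2, 1)]
Fold 1: move[1]->D => RDURD INVALID (collision), skipped
Fold 2: move[0]->L => LUURD VALID
Fold 3: move[2]->R => LURRD VALID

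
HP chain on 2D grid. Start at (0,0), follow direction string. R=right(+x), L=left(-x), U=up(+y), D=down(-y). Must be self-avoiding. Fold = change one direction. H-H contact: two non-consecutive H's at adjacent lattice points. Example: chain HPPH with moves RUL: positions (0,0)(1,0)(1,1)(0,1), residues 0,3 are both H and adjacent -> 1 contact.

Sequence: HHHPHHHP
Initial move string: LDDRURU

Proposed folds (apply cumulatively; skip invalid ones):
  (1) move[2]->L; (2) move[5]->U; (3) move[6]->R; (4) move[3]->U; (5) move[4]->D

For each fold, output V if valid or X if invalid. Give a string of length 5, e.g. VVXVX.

Answer: XXVXV

Derivation:
Initial: LDDRURU -> [(0, 0), (-1, 0), (-1, -1), (-1, -2), (0, -2), (0, -1), (1, -1), (1, 0)]
Fold 1: move[2]->L => LDLRURU INVALID (collision), skipped
Fold 2: move[5]->U => LDDRUUU INVALID (collision), skipped
Fold 3: move[6]->R => LDDRURR VALID
Fold 4: move[3]->U => LDDUURR INVALID (collision), skipped
Fold 5: move[4]->D => LDDRDRR VALID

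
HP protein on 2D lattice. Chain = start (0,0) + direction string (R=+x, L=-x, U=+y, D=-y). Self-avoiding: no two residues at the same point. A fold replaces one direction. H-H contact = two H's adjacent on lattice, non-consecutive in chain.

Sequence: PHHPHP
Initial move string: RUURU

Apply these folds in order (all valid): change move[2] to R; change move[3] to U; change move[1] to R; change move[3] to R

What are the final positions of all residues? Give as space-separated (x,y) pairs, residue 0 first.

Initial moves: RUURU
Fold: move[2]->R => RURRU (positions: [(0, 0), (1, 0), (1, 1), (2, 1), (3, 1), (3, 2)])
Fold: move[3]->U => RURUU (positions: [(0, 0), (1, 0), (1, 1), (2, 1), (2, 2), (2, 3)])
Fold: move[1]->R => RRRUU (positions: [(0, 0), (1, 0), (2, 0), (3, 0), (3, 1), (3, 2)])
Fold: move[3]->R => RRRRU (positions: [(0, 0), (1, 0), (2, 0), (3, 0), (4, 0), (4, 1)])

Answer: (0,0) (1,0) (2,0) (3,0) (4,0) (4,1)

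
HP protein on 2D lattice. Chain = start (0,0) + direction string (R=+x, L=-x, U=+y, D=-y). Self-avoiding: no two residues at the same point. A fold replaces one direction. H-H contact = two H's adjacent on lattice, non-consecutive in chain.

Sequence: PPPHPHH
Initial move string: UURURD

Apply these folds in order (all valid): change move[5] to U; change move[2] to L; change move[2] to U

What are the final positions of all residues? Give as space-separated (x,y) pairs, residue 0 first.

Answer: (0,0) (0,1) (0,2) (0,3) (0,4) (1,4) (1,5)

Derivation:
Initial moves: UURURD
Fold: move[5]->U => UURURU (positions: [(0, 0), (0, 1), (0, 2), (1, 2), (1, 3), (2, 3), (2, 4)])
Fold: move[2]->L => UULURU (positions: [(0, 0), (0, 1), (0, 2), (-1, 2), (-1, 3), (0, 3), (0, 4)])
Fold: move[2]->U => UUUURU (positions: [(0, 0), (0, 1), (0, 2), (0, 3), (0, 4), (1, 4), (1, 5)])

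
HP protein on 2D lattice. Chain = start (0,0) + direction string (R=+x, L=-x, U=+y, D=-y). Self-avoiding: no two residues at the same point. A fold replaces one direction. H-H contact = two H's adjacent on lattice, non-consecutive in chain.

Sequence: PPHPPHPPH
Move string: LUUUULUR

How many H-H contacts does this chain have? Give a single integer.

Positions: [(0, 0), (-1, 0), (-1, 1), (-1, 2), (-1, 3), (-1, 4), (-2, 4), (-2, 5), (-1, 5)]
H-H contact: residue 5 @(-1,4) - residue 8 @(-1, 5)

Answer: 1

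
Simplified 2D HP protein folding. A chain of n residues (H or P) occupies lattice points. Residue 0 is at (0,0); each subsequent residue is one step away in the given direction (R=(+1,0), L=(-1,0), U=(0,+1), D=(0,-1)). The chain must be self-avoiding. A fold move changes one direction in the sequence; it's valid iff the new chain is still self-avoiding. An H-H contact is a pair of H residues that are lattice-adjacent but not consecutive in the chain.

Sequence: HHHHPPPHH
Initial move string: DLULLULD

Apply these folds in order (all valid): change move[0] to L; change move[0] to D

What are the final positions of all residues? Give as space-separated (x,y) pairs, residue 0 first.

Answer: (0,0) (0,-1) (-1,-1) (-1,0) (-2,0) (-3,0) (-3,1) (-4,1) (-4,0)

Derivation:
Initial moves: DLULLULD
Fold: move[0]->L => LLULLULD (positions: [(0, 0), (-1, 0), (-2, 0), (-2, 1), (-3, 1), (-4, 1), (-4, 2), (-5, 2), (-5, 1)])
Fold: move[0]->D => DLULLULD (positions: [(0, 0), (0, -1), (-1, -1), (-1, 0), (-2, 0), (-3, 0), (-3, 1), (-4, 1), (-4, 0)])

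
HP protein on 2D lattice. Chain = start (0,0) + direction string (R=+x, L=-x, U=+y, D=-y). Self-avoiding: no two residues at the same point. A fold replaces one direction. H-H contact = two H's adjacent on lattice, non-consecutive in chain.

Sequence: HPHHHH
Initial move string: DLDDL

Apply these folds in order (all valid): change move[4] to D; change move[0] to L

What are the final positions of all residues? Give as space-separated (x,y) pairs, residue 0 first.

Initial moves: DLDDL
Fold: move[4]->D => DLDDD (positions: [(0, 0), (0, -1), (-1, -1), (-1, -2), (-1, -3), (-1, -4)])
Fold: move[0]->L => LLDDD (positions: [(0, 0), (-1, 0), (-2, 0), (-2, -1), (-2, -2), (-2, -3)])

Answer: (0,0) (-1,0) (-2,0) (-2,-1) (-2,-2) (-2,-3)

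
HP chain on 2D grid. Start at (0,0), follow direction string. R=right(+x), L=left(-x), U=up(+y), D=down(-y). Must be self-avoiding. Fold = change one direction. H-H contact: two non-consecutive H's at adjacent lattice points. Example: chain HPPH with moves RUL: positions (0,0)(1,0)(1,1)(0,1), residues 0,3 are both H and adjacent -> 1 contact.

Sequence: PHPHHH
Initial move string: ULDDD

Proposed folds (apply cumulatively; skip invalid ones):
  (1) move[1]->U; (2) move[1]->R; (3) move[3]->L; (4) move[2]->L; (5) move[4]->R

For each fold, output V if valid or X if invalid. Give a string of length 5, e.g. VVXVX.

Initial: ULDDD -> [(0, 0), (0, 1), (-1, 1), (-1, 0), (-1, -1), (-1, -2)]
Fold 1: move[1]->U => UUDDD INVALID (collision), skipped
Fold 2: move[1]->R => URDDD VALID
Fold 3: move[3]->L => URDLD INVALID (collision), skipped
Fold 4: move[2]->L => URLDD INVALID (collision), skipped
Fold 5: move[4]->R => URDDR VALID

Answer: XVXXV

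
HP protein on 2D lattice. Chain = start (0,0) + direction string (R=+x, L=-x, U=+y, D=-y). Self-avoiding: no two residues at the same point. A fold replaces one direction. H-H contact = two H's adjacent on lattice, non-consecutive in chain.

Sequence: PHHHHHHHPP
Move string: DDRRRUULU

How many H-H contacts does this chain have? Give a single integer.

Answer: 0

Derivation:
Positions: [(0, 0), (0, -1), (0, -2), (1, -2), (2, -2), (3, -2), (3, -1), (3, 0), (2, 0), (2, 1)]
No H-H contacts found.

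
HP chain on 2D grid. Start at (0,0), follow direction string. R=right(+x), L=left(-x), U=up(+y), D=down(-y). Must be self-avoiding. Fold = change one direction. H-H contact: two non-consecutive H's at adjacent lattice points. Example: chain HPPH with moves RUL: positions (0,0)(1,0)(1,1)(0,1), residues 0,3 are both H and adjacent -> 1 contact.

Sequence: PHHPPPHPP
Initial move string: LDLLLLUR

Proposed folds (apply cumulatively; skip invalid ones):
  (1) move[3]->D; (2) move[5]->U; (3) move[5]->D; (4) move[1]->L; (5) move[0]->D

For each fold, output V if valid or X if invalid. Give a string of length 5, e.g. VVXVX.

Answer: VVXVV

Derivation:
Initial: LDLLLLUR -> [(0, 0), (-1, 0), (-1, -1), (-2, -1), (-3, -1), (-4, -1), (-5, -1), (-5, 0), (-4, 0)]
Fold 1: move[3]->D => LDLDLLUR VALID
Fold 2: move[5]->U => LDLDLUUR VALID
Fold 3: move[5]->D => LDLDLDUR INVALID (collision), skipped
Fold 4: move[1]->L => LLLDLUUR VALID
Fold 5: move[0]->D => DLLDLUUR VALID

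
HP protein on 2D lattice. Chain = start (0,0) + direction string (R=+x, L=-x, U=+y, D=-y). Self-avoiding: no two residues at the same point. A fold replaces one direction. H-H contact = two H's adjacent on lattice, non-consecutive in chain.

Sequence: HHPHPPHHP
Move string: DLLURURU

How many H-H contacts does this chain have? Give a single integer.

Positions: [(0, 0), (0, -1), (-1, -1), (-2, -1), (-2, 0), (-1, 0), (-1, 1), (0, 1), (0, 2)]
H-H contact: residue 0 @(0,0) - residue 7 @(0, 1)

Answer: 1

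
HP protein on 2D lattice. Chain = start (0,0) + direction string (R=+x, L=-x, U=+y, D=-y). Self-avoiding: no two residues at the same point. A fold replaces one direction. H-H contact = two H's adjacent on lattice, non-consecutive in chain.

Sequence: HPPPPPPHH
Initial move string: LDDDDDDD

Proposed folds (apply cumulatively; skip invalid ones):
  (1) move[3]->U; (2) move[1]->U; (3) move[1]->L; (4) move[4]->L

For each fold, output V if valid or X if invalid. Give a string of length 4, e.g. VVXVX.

Answer: XXVV

Derivation:
Initial: LDDDDDDD -> [(0, 0), (-1, 0), (-1, -1), (-1, -2), (-1, -3), (-1, -4), (-1, -5), (-1, -6), (-1, -7)]
Fold 1: move[3]->U => LDDUDDDD INVALID (collision), skipped
Fold 2: move[1]->U => LUDDDDDD INVALID (collision), skipped
Fold 3: move[1]->L => LLDDDDDD VALID
Fold 4: move[4]->L => LLDDLDDD VALID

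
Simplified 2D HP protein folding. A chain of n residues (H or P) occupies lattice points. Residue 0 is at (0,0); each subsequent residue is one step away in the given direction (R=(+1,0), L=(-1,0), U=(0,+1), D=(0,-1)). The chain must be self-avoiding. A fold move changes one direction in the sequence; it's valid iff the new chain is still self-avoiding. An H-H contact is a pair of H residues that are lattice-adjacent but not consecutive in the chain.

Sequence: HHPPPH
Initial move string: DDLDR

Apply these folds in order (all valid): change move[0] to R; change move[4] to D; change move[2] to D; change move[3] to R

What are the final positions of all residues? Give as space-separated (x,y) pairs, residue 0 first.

Initial moves: DDLDR
Fold: move[0]->R => RDLDR (positions: [(0, 0), (1, 0), (1, -1), (0, -1), (0, -2), (1, -2)])
Fold: move[4]->D => RDLDD (positions: [(0, 0), (1, 0), (1, -1), (0, -1), (0, -2), (0, -3)])
Fold: move[2]->D => RDDDD (positions: [(0, 0), (1, 0), (1, -1), (1, -2), (1, -3), (1, -4)])
Fold: move[3]->R => RDDRD (positions: [(0, 0), (1, 0), (1, -1), (1, -2), (2, -2), (2, -3)])

Answer: (0,0) (1,0) (1,-1) (1,-2) (2,-2) (2,-3)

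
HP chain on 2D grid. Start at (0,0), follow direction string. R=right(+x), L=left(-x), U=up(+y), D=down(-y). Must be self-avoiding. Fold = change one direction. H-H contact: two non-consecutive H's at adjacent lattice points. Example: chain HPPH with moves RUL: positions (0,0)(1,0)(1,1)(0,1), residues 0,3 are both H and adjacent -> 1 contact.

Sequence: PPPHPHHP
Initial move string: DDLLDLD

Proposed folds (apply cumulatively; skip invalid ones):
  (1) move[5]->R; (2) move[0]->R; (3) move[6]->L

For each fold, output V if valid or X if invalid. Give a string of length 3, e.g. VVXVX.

Answer: VVX

Derivation:
Initial: DDLLDLD -> [(0, 0), (0, -1), (0, -2), (-1, -2), (-2, -2), (-2, -3), (-3, -3), (-3, -4)]
Fold 1: move[5]->R => DDLLDRD VALID
Fold 2: move[0]->R => RDLLDRD VALID
Fold 3: move[6]->L => RDLLDRL INVALID (collision), skipped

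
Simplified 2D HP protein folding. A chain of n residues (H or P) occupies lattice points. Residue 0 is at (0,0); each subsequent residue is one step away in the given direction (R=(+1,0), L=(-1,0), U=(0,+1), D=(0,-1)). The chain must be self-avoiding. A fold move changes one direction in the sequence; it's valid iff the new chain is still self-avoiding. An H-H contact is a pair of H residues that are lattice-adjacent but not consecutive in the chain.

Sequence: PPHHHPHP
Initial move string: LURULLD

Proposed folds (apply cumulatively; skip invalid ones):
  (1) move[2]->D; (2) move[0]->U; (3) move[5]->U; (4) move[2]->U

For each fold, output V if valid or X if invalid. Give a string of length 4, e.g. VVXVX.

Answer: XVXV

Derivation:
Initial: LURULLD -> [(0, 0), (-1, 0), (-1, 1), (0, 1), (0, 2), (-1, 2), (-2, 2), (-2, 1)]
Fold 1: move[2]->D => LUDULLD INVALID (collision), skipped
Fold 2: move[0]->U => UURULLD VALID
Fold 3: move[5]->U => UURULUD INVALID (collision), skipped
Fold 4: move[2]->U => UUUULLD VALID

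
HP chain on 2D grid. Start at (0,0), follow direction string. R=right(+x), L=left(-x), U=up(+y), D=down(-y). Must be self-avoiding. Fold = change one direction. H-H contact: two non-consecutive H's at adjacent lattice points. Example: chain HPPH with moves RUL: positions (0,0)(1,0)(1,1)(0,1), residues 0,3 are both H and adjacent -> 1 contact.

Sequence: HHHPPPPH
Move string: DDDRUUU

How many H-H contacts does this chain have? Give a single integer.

Answer: 1

Derivation:
Positions: [(0, 0), (0, -1), (0, -2), (0, -3), (1, -3), (1, -2), (1, -1), (1, 0)]
H-H contact: residue 0 @(0,0) - residue 7 @(1, 0)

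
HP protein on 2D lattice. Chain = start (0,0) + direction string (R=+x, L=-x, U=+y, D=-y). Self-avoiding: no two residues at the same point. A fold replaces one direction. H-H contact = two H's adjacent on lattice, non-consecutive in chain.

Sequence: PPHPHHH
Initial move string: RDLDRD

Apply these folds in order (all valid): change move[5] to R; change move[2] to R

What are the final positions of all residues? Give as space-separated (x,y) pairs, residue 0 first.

Initial moves: RDLDRD
Fold: move[5]->R => RDLDRR (positions: [(0, 0), (1, 0), (1, -1), (0, -1), (0, -2), (1, -2), (2, -2)])
Fold: move[2]->R => RDRDRR (positions: [(0, 0), (1, 0), (1, -1), (2, -1), (2, -2), (3, -2), (4, -2)])

Answer: (0,0) (1,0) (1,-1) (2,-1) (2,-2) (3,-2) (4,-2)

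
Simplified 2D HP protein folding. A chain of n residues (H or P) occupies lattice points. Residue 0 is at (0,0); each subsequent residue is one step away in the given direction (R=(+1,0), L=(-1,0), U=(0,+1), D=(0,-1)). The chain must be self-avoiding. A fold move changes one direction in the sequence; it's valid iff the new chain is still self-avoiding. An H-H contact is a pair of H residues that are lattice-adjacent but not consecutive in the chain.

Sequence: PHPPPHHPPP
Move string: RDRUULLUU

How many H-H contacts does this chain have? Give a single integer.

Positions: [(0, 0), (1, 0), (1, -1), (2, -1), (2, 0), (2, 1), (1, 1), (0, 1), (0, 2), (0, 3)]
H-H contact: residue 1 @(1,0) - residue 6 @(1, 1)

Answer: 1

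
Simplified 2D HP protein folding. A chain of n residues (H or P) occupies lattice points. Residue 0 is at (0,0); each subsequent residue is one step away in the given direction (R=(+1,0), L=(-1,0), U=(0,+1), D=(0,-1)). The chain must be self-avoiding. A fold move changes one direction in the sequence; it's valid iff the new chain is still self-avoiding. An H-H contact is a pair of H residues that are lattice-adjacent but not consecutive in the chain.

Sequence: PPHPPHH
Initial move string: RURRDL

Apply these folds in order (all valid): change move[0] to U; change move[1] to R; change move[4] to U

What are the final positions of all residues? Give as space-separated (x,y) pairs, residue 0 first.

Initial moves: RURRDL
Fold: move[0]->U => UURRDL (positions: [(0, 0), (0, 1), (0, 2), (1, 2), (2, 2), (2, 1), (1, 1)])
Fold: move[1]->R => URRRDL (positions: [(0, 0), (0, 1), (1, 1), (2, 1), (3, 1), (3, 0), (2, 0)])
Fold: move[4]->U => URRRUL (positions: [(0, 0), (0, 1), (1, 1), (2, 1), (3, 1), (3, 2), (2, 2)])

Answer: (0,0) (0,1) (1,1) (2,1) (3,1) (3,2) (2,2)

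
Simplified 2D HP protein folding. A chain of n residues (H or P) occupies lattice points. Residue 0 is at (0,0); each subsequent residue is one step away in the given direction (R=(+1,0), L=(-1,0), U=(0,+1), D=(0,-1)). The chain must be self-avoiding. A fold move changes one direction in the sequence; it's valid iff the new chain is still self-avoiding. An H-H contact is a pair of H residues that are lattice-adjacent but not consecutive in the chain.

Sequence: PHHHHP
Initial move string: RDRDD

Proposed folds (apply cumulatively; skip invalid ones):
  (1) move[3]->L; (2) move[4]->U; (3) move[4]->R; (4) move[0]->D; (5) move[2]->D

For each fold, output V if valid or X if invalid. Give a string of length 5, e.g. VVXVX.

Initial: RDRDD -> [(0, 0), (1, 0), (1, -1), (2, -1), (2, -2), (2, -3)]
Fold 1: move[3]->L => RDRLD INVALID (collision), skipped
Fold 2: move[4]->U => RDRDU INVALID (collision), skipped
Fold 3: move[4]->R => RDRDR VALID
Fold 4: move[0]->D => DDRDR VALID
Fold 5: move[2]->D => DDDDR VALID

Answer: XXVVV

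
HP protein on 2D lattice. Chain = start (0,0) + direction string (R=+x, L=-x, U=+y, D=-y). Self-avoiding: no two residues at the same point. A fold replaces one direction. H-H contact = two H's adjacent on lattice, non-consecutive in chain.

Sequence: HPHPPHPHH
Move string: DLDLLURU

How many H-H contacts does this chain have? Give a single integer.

Positions: [(0, 0), (0, -1), (-1, -1), (-1, -2), (-2, -2), (-3, -2), (-3, -1), (-2, -1), (-2, 0)]
H-H contact: residue 2 @(-1,-1) - residue 7 @(-2, -1)

Answer: 1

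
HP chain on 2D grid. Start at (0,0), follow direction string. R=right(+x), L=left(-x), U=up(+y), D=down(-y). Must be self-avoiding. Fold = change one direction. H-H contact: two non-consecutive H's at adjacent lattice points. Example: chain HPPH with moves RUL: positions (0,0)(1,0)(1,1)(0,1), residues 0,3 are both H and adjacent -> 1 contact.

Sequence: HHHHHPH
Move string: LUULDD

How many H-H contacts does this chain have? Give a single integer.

Answer: 1

Derivation:
Positions: [(0, 0), (-1, 0), (-1, 1), (-1, 2), (-2, 2), (-2, 1), (-2, 0)]
H-H contact: residue 1 @(-1,0) - residue 6 @(-2, 0)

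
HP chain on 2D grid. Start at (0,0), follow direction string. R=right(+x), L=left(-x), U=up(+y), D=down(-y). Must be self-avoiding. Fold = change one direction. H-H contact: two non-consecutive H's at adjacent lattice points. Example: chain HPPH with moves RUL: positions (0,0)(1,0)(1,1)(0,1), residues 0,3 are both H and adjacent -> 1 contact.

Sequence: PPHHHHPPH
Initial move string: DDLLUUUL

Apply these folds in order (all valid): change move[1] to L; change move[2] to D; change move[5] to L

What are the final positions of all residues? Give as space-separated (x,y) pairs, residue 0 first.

Answer: (0,0) (0,-1) (-1,-1) (-1,-2) (-2,-2) (-2,-1) (-3,-1) (-3,0) (-4,0)

Derivation:
Initial moves: DDLLUUUL
Fold: move[1]->L => DLLLUUUL (positions: [(0, 0), (0, -1), (-1, -1), (-2, -1), (-3, -1), (-3, 0), (-3, 1), (-3, 2), (-4, 2)])
Fold: move[2]->D => DLDLUUUL (positions: [(0, 0), (0, -1), (-1, -1), (-1, -2), (-2, -2), (-2, -1), (-2, 0), (-2, 1), (-3, 1)])
Fold: move[5]->L => DLDLULUL (positions: [(0, 0), (0, -1), (-1, -1), (-1, -2), (-2, -2), (-2, -1), (-3, -1), (-3, 0), (-4, 0)])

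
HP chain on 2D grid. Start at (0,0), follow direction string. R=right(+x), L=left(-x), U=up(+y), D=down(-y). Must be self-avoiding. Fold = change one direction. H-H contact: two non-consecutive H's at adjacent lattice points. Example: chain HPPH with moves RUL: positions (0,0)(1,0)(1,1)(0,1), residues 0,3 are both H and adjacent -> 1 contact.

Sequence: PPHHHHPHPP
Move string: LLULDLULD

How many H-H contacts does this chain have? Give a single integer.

Positions: [(0, 0), (-1, 0), (-2, 0), (-2, 1), (-3, 1), (-3, 0), (-4, 0), (-4, 1), (-5, 1), (-5, 0)]
H-H contact: residue 2 @(-2,0) - residue 5 @(-3, 0)
H-H contact: residue 4 @(-3,1) - residue 7 @(-4, 1)

Answer: 2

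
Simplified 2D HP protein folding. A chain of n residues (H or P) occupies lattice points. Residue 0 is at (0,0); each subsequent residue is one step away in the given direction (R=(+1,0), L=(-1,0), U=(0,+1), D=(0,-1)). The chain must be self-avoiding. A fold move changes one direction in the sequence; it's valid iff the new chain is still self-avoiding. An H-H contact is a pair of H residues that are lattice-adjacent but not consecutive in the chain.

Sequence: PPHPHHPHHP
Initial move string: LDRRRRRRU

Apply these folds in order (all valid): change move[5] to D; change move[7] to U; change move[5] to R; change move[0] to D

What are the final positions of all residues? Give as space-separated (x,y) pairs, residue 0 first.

Initial moves: LDRRRRRRU
Fold: move[5]->D => LDRRRDRRU (positions: [(0, 0), (-1, 0), (-1, -1), (0, -1), (1, -1), (2, -1), (2, -2), (3, -2), (4, -2), (4, -1)])
Fold: move[7]->U => LDRRRDRUU (positions: [(0, 0), (-1, 0), (-1, -1), (0, -1), (1, -1), (2, -1), (2, -2), (3, -2), (3, -1), (3, 0)])
Fold: move[5]->R => LDRRRRRUU (positions: [(0, 0), (-1, 0), (-1, -1), (0, -1), (1, -1), (2, -1), (3, -1), (4, -1), (4, 0), (4, 1)])
Fold: move[0]->D => DDRRRRRUU (positions: [(0, 0), (0, -1), (0, -2), (1, -2), (2, -2), (3, -2), (4, -2), (5, -2), (5, -1), (5, 0)])

Answer: (0,0) (0,-1) (0,-2) (1,-2) (2,-2) (3,-2) (4,-2) (5,-2) (5,-1) (5,0)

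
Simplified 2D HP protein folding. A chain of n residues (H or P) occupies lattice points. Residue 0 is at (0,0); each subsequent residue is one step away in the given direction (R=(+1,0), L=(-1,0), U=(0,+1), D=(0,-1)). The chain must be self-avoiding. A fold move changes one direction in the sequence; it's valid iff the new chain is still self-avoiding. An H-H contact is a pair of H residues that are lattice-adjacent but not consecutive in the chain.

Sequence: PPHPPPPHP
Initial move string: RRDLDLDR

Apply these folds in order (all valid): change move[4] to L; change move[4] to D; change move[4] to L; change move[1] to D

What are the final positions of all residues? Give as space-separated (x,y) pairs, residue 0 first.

Initial moves: RRDLDLDR
Fold: move[4]->L => RRDLLLDR (positions: [(0, 0), (1, 0), (2, 0), (2, -1), (1, -1), (0, -1), (-1, -1), (-1, -2), (0, -2)])
Fold: move[4]->D => RRDLDLDR (positions: [(0, 0), (1, 0), (2, 0), (2, -1), (1, -1), (1, -2), (0, -2), (0, -3), (1, -3)])
Fold: move[4]->L => RRDLLLDR (positions: [(0, 0), (1, 0), (2, 0), (2, -1), (1, -1), (0, -1), (-1, -1), (-1, -2), (0, -2)])
Fold: move[1]->D => RDDLLLDR (positions: [(0, 0), (1, 0), (1, -1), (1, -2), (0, -2), (-1, -2), (-2, -2), (-2, -3), (-1, -3)])

Answer: (0,0) (1,0) (1,-1) (1,-2) (0,-2) (-1,-2) (-2,-2) (-2,-3) (-1,-3)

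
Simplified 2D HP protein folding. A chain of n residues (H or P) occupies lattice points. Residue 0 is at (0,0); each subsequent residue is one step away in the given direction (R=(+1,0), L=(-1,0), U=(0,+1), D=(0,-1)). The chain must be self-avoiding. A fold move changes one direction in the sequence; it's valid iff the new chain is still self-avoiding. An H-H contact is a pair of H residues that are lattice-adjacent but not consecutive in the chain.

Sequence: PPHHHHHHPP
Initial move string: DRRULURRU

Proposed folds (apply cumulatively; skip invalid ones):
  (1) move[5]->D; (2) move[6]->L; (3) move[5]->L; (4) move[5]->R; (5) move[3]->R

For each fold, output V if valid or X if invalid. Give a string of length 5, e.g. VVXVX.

Initial: DRRULURRU -> [(0, 0), (0, -1), (1, -1), (2, -1), (2, 0), (1, 0), (1, 1), (2, 1), (3, 1), (3, 2)]
Fold 1: move[5]->D => DRRULDRRU INVALID (collision), skipped
Fold 2: move[6]->L => DRRULULRU INVALID (collision), skipped
Fold 3: move[5]->L => DRRULLRRU INVALID (collision), skipped
Fold 4: move[5]->R => DRRULRRRU INVALID (collision), skipped
Fold 5: move[3]->R => DRRRLURRU INVALID (collision), skipped

Answer: XXXXX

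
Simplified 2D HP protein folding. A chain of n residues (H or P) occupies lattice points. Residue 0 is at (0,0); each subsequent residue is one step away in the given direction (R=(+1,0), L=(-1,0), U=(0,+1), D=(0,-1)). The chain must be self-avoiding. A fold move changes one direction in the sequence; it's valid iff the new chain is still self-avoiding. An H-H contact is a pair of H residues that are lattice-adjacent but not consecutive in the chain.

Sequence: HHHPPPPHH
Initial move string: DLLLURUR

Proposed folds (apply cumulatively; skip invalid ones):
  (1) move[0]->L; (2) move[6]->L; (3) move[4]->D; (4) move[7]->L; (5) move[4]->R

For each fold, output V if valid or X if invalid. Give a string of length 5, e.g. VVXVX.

Answer: VXXVX

Derivation:
Initial: DLLLURUR -> [(0, 0), (0, -1), (-1, -1), (-2, -1), (-3, -1), (-3, 0), (-2, 0), (-2, 1), (-1, 1)]
Fold 1: move[0]->L => LLLLURUR VALID
Fold 2: move[6]->L => LLLLURLR INVALID (collision), skipped
Fold 3: move[4]->D => LLLLDRUR INVALID (collision), skipped
Fold 4: move[7]->L => LLLLURUL VALID
Fold 5: move[4]->R => LLLLRRUL INVALID (collision), skipped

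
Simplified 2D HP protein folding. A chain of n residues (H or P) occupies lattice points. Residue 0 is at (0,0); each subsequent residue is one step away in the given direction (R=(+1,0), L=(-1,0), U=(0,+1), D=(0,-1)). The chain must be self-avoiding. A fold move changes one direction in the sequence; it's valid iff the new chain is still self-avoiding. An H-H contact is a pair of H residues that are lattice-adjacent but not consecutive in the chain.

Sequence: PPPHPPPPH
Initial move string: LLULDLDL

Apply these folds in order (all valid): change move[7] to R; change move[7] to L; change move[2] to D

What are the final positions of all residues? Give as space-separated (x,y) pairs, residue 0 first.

Initial moves: LLULDLDL
Fold: move[7]->R => LLULDLDR (positions: [(0, 0), (-1, 0), (-2, 0), (-2, 1), (-3, 1), (-3, 0), (-4, 0), (-4, -1), (-3, -1)])
Fold: move[7]->L => LLULDLDL (positions: [(0, 0), (-1, 0), (-2, 0), (-2, 1), (-3, 1), (-3, 0), (-4, 0), (-4, -1), (-5, -1)])
Fold: move[2]->D => LLDLDLDL (positions: [(0, 0), (-1, 0), (-2, 0), (-2, -1), (-3, -1), (-3, -2), (-4, -2), (-4, -3), (-5, -3)])

Answer: (0,0) (-1,0) (-2,0) (-2,-1) (-3,-1) (-3,-2) (-4,-2) (-4,-3) (-5,-3)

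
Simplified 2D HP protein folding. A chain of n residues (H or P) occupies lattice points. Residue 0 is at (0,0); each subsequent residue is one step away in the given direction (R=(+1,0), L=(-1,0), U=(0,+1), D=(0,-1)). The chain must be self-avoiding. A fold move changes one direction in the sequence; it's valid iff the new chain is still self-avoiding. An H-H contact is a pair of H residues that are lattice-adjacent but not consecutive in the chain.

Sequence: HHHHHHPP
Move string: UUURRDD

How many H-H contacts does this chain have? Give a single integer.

Positions: [(0, 0), (0, 1), (0, 2), (0, 3), (1, 3), (2, 3), (2, 2), (2, 1)]
No H-H contacts found.

Answer: 0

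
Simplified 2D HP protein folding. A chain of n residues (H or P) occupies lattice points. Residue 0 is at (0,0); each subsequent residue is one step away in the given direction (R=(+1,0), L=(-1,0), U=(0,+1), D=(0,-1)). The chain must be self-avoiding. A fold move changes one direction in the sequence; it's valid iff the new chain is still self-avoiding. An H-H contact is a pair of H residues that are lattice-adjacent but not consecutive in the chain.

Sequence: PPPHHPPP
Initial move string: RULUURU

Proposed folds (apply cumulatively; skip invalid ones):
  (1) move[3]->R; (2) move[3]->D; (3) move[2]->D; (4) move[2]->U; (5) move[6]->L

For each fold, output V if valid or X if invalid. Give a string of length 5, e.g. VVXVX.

Initial: RULUURU -> [(0, 0), (1, 0), (1, 1), (0, 1), (0, 2), (0, 3), (1, 3), (1, 4)]
Fold 1: move[3]->R => RULRURU INVALID (collision), skipped
Fold 2: move[3]->D => RULDURU INVALID (collision), skipped
Fold 3: move[2]->D => RUDUURU INVALID (collision), skipped
Fold 4: move[2]->U => RUUUURU VALID
Fold 5: move[6]->L => RUUUURL INVALID (collision), skipped

Answer: XXXVX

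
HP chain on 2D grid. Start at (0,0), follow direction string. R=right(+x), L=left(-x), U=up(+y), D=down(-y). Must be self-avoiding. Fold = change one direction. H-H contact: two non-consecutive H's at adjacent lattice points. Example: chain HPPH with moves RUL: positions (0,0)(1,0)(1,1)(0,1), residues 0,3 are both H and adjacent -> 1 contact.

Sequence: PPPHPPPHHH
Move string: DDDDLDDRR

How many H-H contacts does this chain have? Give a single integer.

Positions: [(0, 0), (0, -1), (0, -2), (0, -3), (0, -4), (-1, -4), (-1, -5), (-1, -6), (0, -6), (1, -6)]
No H-H contacts found.

Answer: 0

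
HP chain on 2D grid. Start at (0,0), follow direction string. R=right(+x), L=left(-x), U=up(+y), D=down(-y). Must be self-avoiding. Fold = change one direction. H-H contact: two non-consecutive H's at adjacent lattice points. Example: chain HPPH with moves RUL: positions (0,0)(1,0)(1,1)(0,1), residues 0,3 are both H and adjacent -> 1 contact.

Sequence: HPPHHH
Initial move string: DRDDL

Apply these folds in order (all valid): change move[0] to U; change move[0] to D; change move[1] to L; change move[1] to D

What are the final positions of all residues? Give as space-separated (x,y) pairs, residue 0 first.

Answer: (0,0) (0,-1) (0,-2) (0,-3) (0,-4) (-1,-4)

Derivation:
Initial moves: DRDDL
Fold: move[0]->U => URDDL (positions: [(0, 0), (0, 1), (1, 1), (1, 0), (1, -1), (0, -1)])
Fold: move[0]->D => DRDDL (positions: [(0, 0), (0, -1), (1, -1), (1, -2), (1, -3), (0, -3)])
Fold: move[1]->L => DLDDL (positions: [(0, 0), (0, -1), (-1, -1), (-1, -2), (-1, -3), (-2, -3)])
Fold: move[1]->D => DDDDL (positions: [(0, 0), (0, -1), (0, -2), (0, -3), (0, -4), (-1, -4)])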